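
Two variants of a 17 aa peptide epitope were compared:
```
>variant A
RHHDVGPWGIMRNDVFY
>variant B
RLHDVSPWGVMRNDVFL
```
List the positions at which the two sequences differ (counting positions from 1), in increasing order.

2, 6, 10, 17

Scanning 1-based: 2: H/L; 6: G/S; 10: I/V; 17: Y/L.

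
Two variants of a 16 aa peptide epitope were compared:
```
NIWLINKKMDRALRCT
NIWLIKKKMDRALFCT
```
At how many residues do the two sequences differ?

2

The sequences differ at residues 6, 14 (1-based) — 2 in total.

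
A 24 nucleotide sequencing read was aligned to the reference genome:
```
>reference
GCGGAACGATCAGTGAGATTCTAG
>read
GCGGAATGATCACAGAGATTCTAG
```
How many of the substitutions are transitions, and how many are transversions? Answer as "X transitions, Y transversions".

1 transition, 2 transversions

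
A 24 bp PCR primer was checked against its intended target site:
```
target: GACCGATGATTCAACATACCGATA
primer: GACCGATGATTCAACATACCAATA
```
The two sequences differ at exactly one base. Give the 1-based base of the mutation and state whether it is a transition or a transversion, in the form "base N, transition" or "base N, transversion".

Base 21 changes G→A. G is a purine and A is a purine, so this is a transition.

base 21, transition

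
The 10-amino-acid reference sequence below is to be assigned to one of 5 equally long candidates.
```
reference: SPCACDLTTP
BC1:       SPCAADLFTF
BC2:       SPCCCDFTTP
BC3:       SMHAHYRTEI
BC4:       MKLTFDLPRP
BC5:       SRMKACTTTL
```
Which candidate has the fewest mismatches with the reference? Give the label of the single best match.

BC1 differs at 3 residues; BC2 differs at 2 residues; BC3 differs at 7 residues; BC4 differs at 7 residues; BC5 differs at 7 residues. The closest is BC2.

BC2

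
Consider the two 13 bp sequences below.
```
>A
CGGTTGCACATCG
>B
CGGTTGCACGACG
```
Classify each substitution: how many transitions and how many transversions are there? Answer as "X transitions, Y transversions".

1 transition, 1 transversion

Transitions (purine↔purine or pyrimidine↔pyrimidine): 10 A→G.
Transversions (purine↔pyrimidine): 11 T→A.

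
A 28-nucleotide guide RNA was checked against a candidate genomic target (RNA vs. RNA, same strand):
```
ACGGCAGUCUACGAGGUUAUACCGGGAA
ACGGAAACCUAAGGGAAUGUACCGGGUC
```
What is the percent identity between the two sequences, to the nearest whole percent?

64%

10 positions differ (5, 7, 8, 12, 14, 16, 17, 19, 27, 28), so 18 of 28 match: 18/28 = 64.29%.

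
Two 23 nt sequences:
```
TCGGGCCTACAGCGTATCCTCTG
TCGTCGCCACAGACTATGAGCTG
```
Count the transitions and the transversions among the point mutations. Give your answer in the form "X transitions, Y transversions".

1 transition, 8 transversions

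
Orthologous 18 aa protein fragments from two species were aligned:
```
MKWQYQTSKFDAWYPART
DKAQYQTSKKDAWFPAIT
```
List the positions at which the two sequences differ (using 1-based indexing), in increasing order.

1, 3, 10, 14, 17

Differences at position 1 (M→D), position 3 (W→A), position 10 (F→K), position 14 (Y→F), position 17 (R→I).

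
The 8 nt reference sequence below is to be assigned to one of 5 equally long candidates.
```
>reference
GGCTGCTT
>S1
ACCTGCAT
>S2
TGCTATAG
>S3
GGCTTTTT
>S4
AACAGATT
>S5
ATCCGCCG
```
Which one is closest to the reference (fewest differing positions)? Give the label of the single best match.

Hamming distances to reference — S1: 3; S2: 5; S3: 2; S4: 4; S5: 5.
Smallest is S3 with 2 mismatches.

S3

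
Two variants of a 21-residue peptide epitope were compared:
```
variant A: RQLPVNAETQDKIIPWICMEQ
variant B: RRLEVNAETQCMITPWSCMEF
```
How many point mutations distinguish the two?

7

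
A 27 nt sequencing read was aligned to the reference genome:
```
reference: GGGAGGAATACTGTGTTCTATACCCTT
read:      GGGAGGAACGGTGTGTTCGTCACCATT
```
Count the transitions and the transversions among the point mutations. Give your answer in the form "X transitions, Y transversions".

Transitions (purine↔purine or pyrimidine↔pyrimidine): 9 T→C, 10 A→G, 21 T→C.
Transversions (purine↔pyrimidine): 11 C→G, 19 T→G, 20 A→T, 25 C→A.

3 transitions, 4 transversions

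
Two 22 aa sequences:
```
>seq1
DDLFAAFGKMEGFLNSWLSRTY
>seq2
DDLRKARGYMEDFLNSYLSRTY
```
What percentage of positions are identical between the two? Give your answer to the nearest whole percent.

Mismatches at positions 4, 5, 7, 9, 12, 17 (1-based): 6 of 22.
Identical positions: 16/22 = 72.73% → 73%.

73%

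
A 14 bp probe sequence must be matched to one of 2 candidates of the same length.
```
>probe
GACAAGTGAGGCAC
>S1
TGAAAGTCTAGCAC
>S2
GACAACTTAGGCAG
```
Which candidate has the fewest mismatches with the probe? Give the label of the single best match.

S2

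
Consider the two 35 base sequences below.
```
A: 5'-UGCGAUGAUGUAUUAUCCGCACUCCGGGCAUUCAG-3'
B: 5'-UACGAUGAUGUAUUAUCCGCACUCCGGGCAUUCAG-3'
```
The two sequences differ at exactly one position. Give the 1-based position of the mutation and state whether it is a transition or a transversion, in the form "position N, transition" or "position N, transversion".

position 2, transition

Position 2 changes G→A. G is a purine and A is a purine, so this is a transition.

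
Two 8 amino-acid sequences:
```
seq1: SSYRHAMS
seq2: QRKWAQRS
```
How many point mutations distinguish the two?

7

Mismatches (1-based): residue 1: S→Q; residue 2: S→R; residue 3: Y→K; residue 4: R→W; residue 5: H→A; residue 6: A→Q; residue 7: M→R.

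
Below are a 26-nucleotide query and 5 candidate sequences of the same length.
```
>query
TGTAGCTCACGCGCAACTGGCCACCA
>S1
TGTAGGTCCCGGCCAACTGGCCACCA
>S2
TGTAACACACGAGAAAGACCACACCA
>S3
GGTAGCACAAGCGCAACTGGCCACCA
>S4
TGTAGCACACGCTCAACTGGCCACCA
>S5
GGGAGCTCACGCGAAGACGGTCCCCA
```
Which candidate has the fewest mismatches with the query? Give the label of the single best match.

S1 differs at 4 positions; S2 differs at 9 positions; S3 differs at 3 positions; S4 differs at 2 positions; S5 differs at 8 positions. The closest is S4.

S4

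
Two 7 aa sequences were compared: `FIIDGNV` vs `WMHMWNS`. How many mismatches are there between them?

Mismatches (1-based): position 1: F→W; position 2: I→M; position 3: I→H; position 4: D→M; position 5: G→W; position 7: V→S.

6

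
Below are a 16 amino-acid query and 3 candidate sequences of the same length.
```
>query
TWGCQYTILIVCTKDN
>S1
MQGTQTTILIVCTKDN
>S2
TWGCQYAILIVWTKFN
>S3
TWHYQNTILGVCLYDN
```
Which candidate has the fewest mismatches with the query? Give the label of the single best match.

Hamming distances to query — S1: 4; S2: 3; S3: 6.
Smallest is S2 with 3 mismatches.

S2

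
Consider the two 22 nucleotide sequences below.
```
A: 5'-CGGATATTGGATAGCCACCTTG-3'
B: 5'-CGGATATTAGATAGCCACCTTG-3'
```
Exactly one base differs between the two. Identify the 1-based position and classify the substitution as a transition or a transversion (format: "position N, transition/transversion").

Position 9 changes G→A. G is a purine and A is a purine, so this is a transition.

position 9, transition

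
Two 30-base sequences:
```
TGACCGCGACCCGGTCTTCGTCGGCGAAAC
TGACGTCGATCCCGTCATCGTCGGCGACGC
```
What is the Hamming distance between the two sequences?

7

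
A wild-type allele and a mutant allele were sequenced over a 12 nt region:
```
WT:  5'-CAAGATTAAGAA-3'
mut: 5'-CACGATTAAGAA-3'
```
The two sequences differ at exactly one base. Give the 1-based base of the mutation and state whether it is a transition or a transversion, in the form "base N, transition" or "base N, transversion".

The sequences differ only at base 3: A→C (purine→pyrimidine), a transversion.

base 3, transversion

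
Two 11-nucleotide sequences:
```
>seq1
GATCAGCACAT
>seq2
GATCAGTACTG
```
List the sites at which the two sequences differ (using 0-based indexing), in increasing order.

6, 9, 10

Differences at site 6 (C→T), site 9 (A→T), site 10 (T→G).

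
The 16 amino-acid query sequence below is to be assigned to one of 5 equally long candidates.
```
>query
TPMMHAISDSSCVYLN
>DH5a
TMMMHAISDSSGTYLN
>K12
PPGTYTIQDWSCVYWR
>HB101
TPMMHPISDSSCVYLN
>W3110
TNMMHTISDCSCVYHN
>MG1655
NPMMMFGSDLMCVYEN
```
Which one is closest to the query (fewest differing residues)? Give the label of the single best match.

Hamming distances to query — DH5a: 3; K12: 9; HB101: 1; W3110: 4; MG1655: 7.
Smallest is HB101 with 1 mismatch.

HB101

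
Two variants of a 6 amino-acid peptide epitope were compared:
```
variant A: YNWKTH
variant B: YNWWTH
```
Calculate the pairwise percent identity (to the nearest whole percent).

1 position differs (4), so 5 of 6 match: 5/6 = 83.33%.

83%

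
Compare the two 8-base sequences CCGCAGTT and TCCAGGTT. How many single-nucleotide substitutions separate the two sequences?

The sequences differ at bases 1, 3, 4, 5 (1-based) — 4 in total.

4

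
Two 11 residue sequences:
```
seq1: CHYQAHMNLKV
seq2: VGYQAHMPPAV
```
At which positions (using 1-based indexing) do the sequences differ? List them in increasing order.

1, 2, 8, 9, 10

Differences at position 1 (C→V), position 2 (H→G), position 8 (N→P), position 9 (L→P), position 10 (K→A).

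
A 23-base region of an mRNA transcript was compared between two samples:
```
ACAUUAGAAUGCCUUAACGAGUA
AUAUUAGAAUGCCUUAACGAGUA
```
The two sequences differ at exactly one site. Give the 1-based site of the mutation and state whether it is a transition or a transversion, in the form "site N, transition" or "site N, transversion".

site 2, transition

The sequences differ only at site 2: C→U (pyrimidine→pyrimidine), a transition.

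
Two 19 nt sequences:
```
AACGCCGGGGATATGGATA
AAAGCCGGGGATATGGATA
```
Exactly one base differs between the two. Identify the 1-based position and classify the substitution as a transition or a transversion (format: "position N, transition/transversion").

position 3, transversion

Position 3 changes C→A. C is a pyrimidine and A is a purine, so this is a transversion.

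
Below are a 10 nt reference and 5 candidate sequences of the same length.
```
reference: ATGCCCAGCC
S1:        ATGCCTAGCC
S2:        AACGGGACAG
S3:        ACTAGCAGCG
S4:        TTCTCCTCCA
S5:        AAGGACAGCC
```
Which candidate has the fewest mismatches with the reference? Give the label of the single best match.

S1 differs at 1 site; S2 differs at 8 sites; S3 differs at 5 sites; S4 differs at 6 sites; S5 differs at 3 sites. The closest is S1.

S1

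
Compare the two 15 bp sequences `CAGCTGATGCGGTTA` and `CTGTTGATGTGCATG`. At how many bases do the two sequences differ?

6

The sequences differ at bases 2, 4, 10, 12, 13, 15 (1-based) — 6 in total.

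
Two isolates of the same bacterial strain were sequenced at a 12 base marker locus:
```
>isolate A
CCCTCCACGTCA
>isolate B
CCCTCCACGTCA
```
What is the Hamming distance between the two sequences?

The two sequences are identical at every position.

0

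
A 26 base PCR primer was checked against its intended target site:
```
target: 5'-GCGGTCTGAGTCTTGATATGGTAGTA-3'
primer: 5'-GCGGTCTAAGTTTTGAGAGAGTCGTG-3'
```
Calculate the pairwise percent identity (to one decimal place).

73.1%

7 positions differ (8, 12, 17, 19, 20, 23, 26), so 19 of 26 match: 19/26 = 73.08%.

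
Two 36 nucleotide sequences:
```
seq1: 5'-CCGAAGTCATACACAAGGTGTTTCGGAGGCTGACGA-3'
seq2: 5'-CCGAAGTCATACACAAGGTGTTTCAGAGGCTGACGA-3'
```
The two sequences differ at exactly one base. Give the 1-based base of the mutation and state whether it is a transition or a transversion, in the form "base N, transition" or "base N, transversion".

base 25, transition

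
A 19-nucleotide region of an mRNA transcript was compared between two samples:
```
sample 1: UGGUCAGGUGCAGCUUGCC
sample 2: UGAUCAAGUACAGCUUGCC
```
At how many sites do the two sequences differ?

3

Comparing position by position, 3 sites differ: 3 (G/A), 7 (G/A), 10 (G/A).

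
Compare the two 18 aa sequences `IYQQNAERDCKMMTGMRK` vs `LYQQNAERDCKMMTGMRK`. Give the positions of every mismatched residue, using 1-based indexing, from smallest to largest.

Scanning 1-based: 1: I/L.

1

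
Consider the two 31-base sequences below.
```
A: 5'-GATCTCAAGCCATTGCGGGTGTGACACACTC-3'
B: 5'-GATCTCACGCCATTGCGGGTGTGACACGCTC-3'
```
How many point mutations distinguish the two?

Mismatches (1-based): site 8: A→C; site 28: A→G.

2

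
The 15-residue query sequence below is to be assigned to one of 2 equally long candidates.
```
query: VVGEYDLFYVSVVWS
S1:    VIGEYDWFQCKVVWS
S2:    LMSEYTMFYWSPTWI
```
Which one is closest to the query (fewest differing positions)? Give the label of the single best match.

Hamming distances to query — S1: 5; S2: 9.
Smallest is S1 with 5 mismatches.

S1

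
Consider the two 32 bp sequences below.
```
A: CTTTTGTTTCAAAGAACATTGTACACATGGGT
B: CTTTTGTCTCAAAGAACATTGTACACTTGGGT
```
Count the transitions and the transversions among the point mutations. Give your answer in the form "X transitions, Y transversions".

1 transition, 1 transversion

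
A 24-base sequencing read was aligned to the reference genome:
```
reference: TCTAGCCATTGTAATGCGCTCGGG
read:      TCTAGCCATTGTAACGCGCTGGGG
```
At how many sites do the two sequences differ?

Mismatches (1-based): site 15: T→C; site 21: C→G.

2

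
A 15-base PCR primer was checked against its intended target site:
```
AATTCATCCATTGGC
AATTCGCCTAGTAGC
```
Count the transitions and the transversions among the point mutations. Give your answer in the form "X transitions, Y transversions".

4 transitions, 1 transversion

Transitions (purine↔purine or pyrimidine↔pyrimidine): 6 A→G, 7 T→C, 9 C→T, 13 G→A.
Transversions (purine↔pyrimidine): 11 T→G.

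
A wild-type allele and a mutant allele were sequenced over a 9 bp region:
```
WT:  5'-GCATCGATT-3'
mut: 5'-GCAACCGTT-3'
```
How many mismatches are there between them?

3

Comparing position by position, 3 positions differ: 4 (T/A), 6 (G/C), 7 (A/G).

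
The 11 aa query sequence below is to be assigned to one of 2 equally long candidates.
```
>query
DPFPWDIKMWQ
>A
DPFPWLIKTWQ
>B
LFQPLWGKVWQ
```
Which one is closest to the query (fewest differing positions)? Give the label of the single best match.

A differs at 2 positions; B differs at 7 positions. The closest is A.

A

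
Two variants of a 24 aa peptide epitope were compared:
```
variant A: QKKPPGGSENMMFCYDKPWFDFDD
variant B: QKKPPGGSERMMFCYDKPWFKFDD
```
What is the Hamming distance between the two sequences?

2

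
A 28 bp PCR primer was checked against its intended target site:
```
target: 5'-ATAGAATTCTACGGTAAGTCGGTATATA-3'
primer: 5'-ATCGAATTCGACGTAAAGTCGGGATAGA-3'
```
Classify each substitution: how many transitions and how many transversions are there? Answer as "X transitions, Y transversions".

Transitions (purine↔purine or pyrimidine↔pyrimidine): none.
Transversions (purine↔pyrimidine): 3 A→C, 10 T→G, 14 G→T, 15 T→A, 23 T→G, 27 T→G.

0 transitions, 6 transversions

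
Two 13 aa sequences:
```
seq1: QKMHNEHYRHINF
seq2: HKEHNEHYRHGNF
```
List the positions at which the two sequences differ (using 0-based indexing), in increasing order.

Scanning 0-based: 0: Q/H; 2: M/E; 10: I/G.

0, 2, 10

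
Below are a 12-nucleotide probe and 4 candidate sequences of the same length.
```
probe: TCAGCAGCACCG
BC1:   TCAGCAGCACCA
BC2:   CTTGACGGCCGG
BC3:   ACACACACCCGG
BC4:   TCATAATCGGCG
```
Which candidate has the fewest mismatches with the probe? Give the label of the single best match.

BC1

BC1 differs at 1 base; BC2 differs at 8 bases; BC3 differs at 7 bases; BC4 differs at 5 bases. The closest is BC1.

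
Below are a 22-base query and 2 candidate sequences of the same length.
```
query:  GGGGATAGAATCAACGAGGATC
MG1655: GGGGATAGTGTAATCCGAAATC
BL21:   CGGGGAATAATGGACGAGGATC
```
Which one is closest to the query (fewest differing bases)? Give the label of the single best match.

Hamming distances to query — MG1655: 8; BL21: 6.
Smallest is BL21 with 6 mismatches.

BL21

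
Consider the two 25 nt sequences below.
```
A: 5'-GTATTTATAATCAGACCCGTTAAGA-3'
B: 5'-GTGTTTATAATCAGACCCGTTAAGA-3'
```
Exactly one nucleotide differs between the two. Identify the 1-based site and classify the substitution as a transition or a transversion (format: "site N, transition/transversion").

site 3, transition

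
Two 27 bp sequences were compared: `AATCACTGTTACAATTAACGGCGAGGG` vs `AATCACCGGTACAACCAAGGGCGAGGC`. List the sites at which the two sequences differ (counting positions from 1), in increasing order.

7, 9, 15, 16, 19, 27

Scanning 1-based: 7: T/C; 9: T/G; 15: T/C; 16: T/C; 19: C/G; 27: G/C.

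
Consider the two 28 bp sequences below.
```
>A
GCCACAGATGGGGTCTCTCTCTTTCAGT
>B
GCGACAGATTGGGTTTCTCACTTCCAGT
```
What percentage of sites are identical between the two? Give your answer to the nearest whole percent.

82%

5 positions differ (3, 10, 15, 20, 24), so 23 of 28 match: 23/28 = 82.14%.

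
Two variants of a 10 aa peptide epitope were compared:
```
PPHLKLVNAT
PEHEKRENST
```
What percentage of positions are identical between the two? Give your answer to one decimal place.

50.0%

Mismatches at positions 2, 4, 6, 7, 9 (1-based): 5 of 10.
Identical positions: 5/10 = 50% → 50.0%.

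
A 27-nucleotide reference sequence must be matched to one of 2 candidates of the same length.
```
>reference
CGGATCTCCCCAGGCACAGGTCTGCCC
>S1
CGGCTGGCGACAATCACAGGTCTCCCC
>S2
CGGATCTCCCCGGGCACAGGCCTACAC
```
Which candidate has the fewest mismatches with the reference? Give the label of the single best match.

S1 differs at 8 sites; S2 differs at 4 sites. The closest is S2.

S2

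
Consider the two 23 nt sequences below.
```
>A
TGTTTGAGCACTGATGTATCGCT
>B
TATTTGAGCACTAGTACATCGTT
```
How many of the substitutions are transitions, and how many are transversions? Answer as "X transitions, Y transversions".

6 transitions, 0 transversions

Transitions (purine↔purine or pyrimidine↔pyrimidine): 2 G→A, 13 G→A, 14 A→G, 16 G→A, 17 T→C, 22 C→T.
Transversions (purine↔pyrimidine): none.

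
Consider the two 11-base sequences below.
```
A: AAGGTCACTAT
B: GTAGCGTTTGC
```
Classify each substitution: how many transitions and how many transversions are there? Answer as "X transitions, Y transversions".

6 transitions, 3 transversions

Transitions (purine↔purine or pyrimidine↔pyrimidine): 1 A→G, 3 G→A, 5 T→C, 8 C→T, 10 A→G, 11 T→C.
Transversions (purine↔pyrimidine): 2 A→T, 6 C→G, 7 A→T.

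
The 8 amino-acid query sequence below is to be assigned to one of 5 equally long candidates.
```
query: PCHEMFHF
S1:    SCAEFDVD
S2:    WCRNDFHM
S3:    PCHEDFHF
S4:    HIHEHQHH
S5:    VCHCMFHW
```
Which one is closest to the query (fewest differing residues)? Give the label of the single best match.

S1 differs at 6 residues; S2 differs at 5 residues; S3 differs at 1 residue; S4 differs at 5 residues; S5 differs at 3 residues. The closest is S3.

S3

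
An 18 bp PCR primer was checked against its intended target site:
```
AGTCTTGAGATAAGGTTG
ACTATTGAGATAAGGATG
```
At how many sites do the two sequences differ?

3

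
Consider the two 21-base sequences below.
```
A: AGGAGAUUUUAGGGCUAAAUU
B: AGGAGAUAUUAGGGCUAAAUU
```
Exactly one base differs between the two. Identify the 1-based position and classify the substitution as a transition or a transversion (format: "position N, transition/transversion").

position 8, transversion

Position 8 changes U→A. U is a pyrimidine and A is a purine, so this is a transversion.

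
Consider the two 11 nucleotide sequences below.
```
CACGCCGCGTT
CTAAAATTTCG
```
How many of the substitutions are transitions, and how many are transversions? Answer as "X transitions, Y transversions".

3 transitions, 7 transversions

Mismatches (1-based):
base 2: A→T (purine→pyrimidine, transversion)
base 3: C→A (pyrimidine→purine, transversion)
base 4: G→A (purine→purine, transition)
base 5: C→A (pyrimidine→purine, transversion)
base 6: C→A (pyrimidine→purine, transversion)
base 7: G→T (purine→pyrimidine, transversion)
base 8: C→T (pyrimidine→pyrimidine, transition)
base 9: G→T (purine→pyrimidine, transversion)
base 10: T→C (pyrimidine→pyrimidine, transition)
base 11: T→G (pyrimidine→purine, transversion)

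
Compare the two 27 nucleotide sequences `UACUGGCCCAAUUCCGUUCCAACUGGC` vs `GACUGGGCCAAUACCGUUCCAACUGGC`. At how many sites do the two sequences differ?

Comparing position by position, 3 sites differ: 1 (U/G), 7 (C/G), 13 (U/A).

3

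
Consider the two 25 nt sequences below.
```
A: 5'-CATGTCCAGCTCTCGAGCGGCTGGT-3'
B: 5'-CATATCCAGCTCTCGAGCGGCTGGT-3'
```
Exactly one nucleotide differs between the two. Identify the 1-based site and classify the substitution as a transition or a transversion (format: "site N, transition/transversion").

site 4, transition

The sequences differ only at site 4: G→A (purine→purine), a transition.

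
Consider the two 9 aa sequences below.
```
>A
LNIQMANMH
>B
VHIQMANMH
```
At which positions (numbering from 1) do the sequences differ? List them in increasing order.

Scanning 1-based: 1: L/V; 2: N/H.

1, 2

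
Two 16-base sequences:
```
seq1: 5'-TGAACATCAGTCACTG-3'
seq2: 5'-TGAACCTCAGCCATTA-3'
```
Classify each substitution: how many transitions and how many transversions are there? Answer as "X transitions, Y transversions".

3 transitions, 1 transversion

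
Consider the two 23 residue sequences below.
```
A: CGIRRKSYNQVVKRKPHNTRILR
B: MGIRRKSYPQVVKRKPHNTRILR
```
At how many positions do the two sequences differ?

2

Comparing position by position, 2 positions differ: 1 (C/M), 9 (N/P).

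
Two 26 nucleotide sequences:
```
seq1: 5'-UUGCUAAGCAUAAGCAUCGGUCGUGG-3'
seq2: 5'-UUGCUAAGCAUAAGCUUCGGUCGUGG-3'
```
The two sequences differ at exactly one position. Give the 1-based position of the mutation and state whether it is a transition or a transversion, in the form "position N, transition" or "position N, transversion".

The sequences differ only at position 16: A→U (purine→pyrimidine), a transversion.

position 16, transversion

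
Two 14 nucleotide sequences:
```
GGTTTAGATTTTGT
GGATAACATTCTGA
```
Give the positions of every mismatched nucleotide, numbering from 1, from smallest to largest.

3, 5, 7, 11, 14

Scanning 1-based: 3: T/A; 5: T/A; 7: G/C; 11: T/C; 14: T/A.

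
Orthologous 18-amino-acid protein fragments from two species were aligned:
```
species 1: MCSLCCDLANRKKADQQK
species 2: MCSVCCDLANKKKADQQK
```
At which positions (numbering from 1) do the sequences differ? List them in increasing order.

4, 11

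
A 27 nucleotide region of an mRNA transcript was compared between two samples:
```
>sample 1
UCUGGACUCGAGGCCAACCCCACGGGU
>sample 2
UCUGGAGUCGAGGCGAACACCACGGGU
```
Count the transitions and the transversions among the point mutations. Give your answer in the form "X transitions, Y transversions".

0 transitions, 3 transversions

Transitions (purine↔purine or pyrimidine↔pyrimidine): none.
Transversions (purine↔pyrimidine): 7 C→G, 15 C→G, 19 C→A.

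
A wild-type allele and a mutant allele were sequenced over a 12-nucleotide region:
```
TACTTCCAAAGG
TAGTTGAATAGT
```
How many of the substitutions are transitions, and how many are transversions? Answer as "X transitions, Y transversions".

0 transitions, 5 transversions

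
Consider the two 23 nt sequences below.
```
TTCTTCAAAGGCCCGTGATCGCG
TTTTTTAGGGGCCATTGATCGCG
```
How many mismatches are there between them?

Comparing position by position, 6 bases differ: 3 (C/T), 6 (C/T), 8 (A/G), 9 (A/G), 14 (C/A), 15 (G/T).

6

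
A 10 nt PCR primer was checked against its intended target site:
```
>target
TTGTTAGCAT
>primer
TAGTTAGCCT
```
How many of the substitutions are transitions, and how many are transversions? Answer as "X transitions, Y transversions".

Mismatches (1-based):
site 2: T→A (pyrimidine→purine, transversion)
site 9: A→C (purine→pyrimidine, transversion)

0 transitions, 2 transversions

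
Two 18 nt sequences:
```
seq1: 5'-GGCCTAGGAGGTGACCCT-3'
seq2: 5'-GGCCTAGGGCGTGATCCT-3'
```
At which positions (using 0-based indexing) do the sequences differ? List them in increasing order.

8, 9, 14

Scanning 0-based: 8: A/G; 9: G/C; 14: C/T.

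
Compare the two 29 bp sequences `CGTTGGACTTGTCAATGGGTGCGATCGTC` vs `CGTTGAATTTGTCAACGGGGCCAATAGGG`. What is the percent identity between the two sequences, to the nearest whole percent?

69%

Mismatches at positions 6, 8, 16, 20, 21, 23, 26, 28, 29 (1-based): 9 of 29.
Identical positions: 20/29 = 68.97% → 69%.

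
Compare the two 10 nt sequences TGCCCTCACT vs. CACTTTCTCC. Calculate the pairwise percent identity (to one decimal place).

40.0%

6 positions differ (1, 2, 4, 5, 8, 10), so 4 of 10 match: 4/10 = 40%.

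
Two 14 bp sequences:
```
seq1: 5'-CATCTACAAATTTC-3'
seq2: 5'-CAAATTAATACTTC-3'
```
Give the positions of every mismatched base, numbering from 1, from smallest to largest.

3, 4, 6, 7, 9, 11

Scanning 1-based: 3: T/A; 4: C/A; 6: A/T; 7: C/A; 9: A/T; 11: T/C.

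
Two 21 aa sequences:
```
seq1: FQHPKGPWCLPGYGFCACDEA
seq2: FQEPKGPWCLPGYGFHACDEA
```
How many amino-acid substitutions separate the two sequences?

The sequences differ at positions 3, 16 (1-based) — 2 in total.

2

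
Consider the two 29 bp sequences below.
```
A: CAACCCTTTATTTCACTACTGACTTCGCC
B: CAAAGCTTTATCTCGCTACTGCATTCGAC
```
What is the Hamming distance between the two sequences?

Mismatches (1-based): site 4: C→A; site 5: C→G; site 12: T→C; site 15: A→G; site 22: A→C; site 23: C→A; site 28: C→A.

7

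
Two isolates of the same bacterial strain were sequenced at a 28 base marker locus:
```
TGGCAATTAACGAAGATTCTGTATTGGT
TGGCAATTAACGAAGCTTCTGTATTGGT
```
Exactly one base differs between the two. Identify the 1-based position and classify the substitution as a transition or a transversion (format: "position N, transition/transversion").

position 16, transversion

Position 16 changes A→C. A is a purine and C is a pyrimidine, so this is a transversion.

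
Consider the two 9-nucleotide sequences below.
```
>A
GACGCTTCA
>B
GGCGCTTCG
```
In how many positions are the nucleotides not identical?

2

The sequences differ at positions 2, 9 (1-based) — 2 in total.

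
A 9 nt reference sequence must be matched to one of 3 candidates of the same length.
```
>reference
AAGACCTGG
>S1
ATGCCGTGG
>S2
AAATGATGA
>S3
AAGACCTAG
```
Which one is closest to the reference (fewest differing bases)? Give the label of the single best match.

S3

S1 differs at 3 bases; S2 differs at 5 bases; S3 differs at 1 base. The closest is S3.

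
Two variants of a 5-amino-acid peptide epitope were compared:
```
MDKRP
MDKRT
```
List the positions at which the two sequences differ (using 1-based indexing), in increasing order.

Differences at position 5 (P→T).

5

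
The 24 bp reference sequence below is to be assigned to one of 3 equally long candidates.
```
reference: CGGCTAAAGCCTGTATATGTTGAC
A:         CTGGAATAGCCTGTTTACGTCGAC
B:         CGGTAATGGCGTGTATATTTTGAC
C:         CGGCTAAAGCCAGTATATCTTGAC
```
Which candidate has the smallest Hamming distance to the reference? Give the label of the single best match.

C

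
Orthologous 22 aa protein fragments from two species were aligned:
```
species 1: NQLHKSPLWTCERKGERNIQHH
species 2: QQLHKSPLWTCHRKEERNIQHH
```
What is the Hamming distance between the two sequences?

Mismatches (1-based): position 1: N→Q; position 12: E→H; position 15: G→E.

3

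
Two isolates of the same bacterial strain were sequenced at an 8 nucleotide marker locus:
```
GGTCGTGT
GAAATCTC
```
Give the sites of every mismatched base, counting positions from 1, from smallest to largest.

Differences at site 2 (G→A), site 3 (T→A), site 4 (C→A), site 5 (G→T), site 6 (T→C), site 7 (G→T), site 8 (T→C).

2, 3, 4, 5, 6, 7, 8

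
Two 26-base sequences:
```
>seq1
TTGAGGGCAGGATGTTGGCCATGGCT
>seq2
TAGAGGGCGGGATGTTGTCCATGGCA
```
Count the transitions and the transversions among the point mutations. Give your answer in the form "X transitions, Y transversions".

1 transition, 3 transversions

Mismatches (1-based):
base 2: T→A (pyrimidine→purine, transversion)
base 9: A→G (purine→purine, transition)
base 18: G→T (purine→pyrimidine, transversion)
base 26: T→A (pyrimidine→purine, transversion)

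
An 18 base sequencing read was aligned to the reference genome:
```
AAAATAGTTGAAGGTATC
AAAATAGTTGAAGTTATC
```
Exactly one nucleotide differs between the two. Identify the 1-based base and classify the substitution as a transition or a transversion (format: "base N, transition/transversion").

Base 14 changes G→T. G is a purine and T is a pyrimidine, so this is a transversion.

base 14, transversion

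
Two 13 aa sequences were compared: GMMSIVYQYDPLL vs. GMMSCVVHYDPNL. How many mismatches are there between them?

Mismatches (1-based): residue 5: I→C; residue 7: Y→V; residue 8: Q→H; residue 12: L→N.

4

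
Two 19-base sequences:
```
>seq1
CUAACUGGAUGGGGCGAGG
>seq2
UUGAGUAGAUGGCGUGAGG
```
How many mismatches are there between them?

6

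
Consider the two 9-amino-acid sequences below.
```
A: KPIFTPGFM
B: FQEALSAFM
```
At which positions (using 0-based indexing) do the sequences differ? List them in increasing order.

0, 1, 2, 3, 4, 5, 6

Differences at position 0 (K→F), position 1 (P→Q), position 2 (I→E), position 3 (F→A), position 4 (T→L), position 5 (P→S), position 6 (G→A).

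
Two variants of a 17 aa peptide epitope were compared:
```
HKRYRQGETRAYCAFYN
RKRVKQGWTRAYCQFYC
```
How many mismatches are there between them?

Comparing position by position, 6 residues differ: 1 (H/R), 4 (Y/V), 5 (R/K), 8 (E/W), 14 (A/Q), 17 (N/C).

6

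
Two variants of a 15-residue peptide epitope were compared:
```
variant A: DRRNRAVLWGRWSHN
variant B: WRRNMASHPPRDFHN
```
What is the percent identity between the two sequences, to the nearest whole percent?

47%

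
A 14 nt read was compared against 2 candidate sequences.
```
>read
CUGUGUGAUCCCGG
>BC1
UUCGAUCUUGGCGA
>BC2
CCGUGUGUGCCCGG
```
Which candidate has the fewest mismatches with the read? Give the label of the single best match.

BC2

Hamming distances to read — BC1: 9; BC2: 3.
Smallest is BC2 with 3 mismatches.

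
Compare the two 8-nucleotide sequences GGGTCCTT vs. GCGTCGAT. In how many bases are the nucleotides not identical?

3

Mismatches (1-based): base 2: G→C; base 6: C→G; base 7: T→A.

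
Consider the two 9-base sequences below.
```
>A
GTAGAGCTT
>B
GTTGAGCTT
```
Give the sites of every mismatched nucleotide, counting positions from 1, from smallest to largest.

3

Scanning 1-based: 3: A/T.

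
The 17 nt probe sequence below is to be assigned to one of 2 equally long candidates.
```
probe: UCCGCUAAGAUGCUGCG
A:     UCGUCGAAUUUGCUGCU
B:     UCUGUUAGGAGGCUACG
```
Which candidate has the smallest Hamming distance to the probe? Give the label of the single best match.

B

Hamming distances to probe — A: 6; B: 5.
Smallest is B with 5 mismatches.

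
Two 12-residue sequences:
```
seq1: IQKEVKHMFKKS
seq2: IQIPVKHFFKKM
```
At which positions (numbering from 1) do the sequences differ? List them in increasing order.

3, 4, 8, 12

Differences at position 3 (K→I), position 4 (E→P), position 8 (M→F), position 12 (S→M).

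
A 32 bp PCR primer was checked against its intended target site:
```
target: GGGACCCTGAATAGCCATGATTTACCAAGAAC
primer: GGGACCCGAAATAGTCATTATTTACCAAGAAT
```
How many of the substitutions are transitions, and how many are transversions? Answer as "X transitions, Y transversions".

Transitions (purine↔purine or pyrimidine↔pyrimidine): 9 G→A, 15 C→T, 32 C→T.
Transversions (purine↔pyrimidine): 8 T→G, 19 G→T.

3 transitions, 2 transversions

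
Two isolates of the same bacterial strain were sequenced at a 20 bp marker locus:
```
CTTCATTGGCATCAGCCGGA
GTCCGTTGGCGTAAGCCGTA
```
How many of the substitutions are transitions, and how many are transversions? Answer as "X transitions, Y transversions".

Mismatches (1-based):
base 1: C→G (pyrimidine→purine, transversion)
base 3: T→C (pyrimidine→pyrimidine, transition)
base 5: A→G (purine→purine, transition)
base 11: A→G (purine→purine, transition)
base 13: C→A (pyrimidine→purine, transversion)
base 19: G→T (purine→pyrimidine, transversion)

3 transitions, 3 transversions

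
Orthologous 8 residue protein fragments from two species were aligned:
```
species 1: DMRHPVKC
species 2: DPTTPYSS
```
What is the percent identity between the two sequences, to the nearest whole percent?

25%

Mismatches at positions 2, 3, 4, 6, 7, 8 (1-based): 6 of 8.
Identical positions: 2/8 = 25% → 25%.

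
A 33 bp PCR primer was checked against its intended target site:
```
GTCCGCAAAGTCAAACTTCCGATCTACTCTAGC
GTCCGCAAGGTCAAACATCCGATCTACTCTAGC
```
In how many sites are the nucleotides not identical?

2

Mismatches (1-based): site 9: A→G; site 17: T→A.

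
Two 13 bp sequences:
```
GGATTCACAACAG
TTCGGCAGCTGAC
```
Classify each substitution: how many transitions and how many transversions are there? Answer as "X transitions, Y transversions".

Mismatches (1-based):
base 1: G→T (purine→pyrimidine, transversion)
base 2: G→T (purine→pyrimidine, transversion)
base 3: A→C (purine→pyrimidine, transversion)
base 4: T→G (pyrimidine→purine, transversion)
base 5: T→G (pyrimidine→purine, transversion)
base 8: C→G (pyrimidine→purine, transversion)
base 9: A→C (purine→pyrimidine, transversion)
base 10: A→T (purine→pyrimidine, transversion)
base 11: C→G (pyrimidine→purine, transversion)
base 13: G→C (purine→pyrimidine, transversion)

0 transitions, 10 transversions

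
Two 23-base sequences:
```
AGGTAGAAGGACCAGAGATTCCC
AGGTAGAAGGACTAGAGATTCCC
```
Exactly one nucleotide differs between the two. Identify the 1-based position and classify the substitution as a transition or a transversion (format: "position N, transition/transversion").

The sequences differ only at position 13: C→T (pyrimidine→pyrimidine), a transition.

position 13, transition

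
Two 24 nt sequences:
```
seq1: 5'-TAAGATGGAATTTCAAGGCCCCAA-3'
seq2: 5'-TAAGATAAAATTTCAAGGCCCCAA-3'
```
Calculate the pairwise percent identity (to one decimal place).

91.7%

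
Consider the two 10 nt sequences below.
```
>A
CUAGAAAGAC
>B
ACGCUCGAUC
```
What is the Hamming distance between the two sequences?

The sequences differ at bases 1, 2, 3, 4, 5, 6, 7, 8, 9 (1-based) — 9 in total.

9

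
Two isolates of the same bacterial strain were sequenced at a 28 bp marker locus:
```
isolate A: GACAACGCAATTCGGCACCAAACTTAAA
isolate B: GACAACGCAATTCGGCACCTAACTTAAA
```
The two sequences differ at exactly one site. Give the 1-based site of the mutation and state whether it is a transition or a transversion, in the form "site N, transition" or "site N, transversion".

The sequences differ only at site 20: A→T (purine→pyrimidine), a transversion.

site 20, transversion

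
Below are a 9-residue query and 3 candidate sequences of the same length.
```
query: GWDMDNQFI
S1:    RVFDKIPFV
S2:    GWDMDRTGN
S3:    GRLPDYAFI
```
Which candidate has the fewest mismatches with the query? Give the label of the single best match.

Hamming distances to query — S1: 8; S2: 4; S3: 5.
Smallest is S2 with 4 mismatches.

S2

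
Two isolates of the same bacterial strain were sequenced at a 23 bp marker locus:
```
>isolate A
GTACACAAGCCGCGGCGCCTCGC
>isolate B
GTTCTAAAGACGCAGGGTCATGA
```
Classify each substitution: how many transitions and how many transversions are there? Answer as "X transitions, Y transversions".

3 transitions, 7 transversions

Mismatches (1-based):
position 3: A→T (purine→pyrimidine, transversion)
position 5: A→T (purine→pyrimidine, transversion)
position 6: C→A (pyrimidine→purine, transversion)
position 10: C→A (pyrimidine→purine, transversion)
position 14: G→A (purine→purine, transition)
position 16: C→G (pyrimidine→purine, transversion)
position 18: C→T (pyrimidine→pyrimidine, transition)
position 20: T→A (pyrimidine→purine, transversion)
position 21: C→T (pyrimidine→pyrimidine, transition)
position 23: C→A (pyrimidine→purine, transversion)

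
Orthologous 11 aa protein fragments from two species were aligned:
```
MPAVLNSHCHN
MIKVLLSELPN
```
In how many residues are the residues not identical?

6

Mismatches (1-based): residue 2: P→I; residue 3: A→K; residue 6: N→L; residue 8: H→E; residue 9: C→L; residue 10: H→P.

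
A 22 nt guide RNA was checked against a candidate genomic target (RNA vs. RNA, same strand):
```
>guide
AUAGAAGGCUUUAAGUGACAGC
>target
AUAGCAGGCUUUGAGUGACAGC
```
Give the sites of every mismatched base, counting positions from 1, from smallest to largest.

5, 13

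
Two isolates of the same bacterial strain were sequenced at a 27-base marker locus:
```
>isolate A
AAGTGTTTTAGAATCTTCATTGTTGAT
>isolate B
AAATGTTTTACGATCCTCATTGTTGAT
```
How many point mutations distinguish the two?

Comparing position by position, 4 positions differ: 3 (G/A), 11 (G/C), 12 (A/G), 16 (T/C).

4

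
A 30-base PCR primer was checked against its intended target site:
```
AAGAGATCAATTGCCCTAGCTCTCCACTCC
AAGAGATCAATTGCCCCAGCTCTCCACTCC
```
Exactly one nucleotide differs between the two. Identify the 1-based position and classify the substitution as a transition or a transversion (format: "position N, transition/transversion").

position 17, transition

The sequences differ only at position 17: T→C (pyrimidine→pyrimidine), a transition.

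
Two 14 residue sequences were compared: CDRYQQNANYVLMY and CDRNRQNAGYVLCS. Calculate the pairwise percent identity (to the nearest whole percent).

64%

Mismatches at positions 4, 5, 9, 13, 14 (1-based): 5 of 14.
Identical positions: 9/14 = 64.29% → 64%.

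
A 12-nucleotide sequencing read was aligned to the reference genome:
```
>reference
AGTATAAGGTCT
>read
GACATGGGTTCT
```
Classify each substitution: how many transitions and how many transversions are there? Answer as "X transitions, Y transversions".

Transitions (purine↔purine or pyrimidine↔pyrimidine): 1 A→G, 2 G→A, 3 T→C, 6 A→G, 7 A→G.
Transversions (purine↔pyrimidine): 9 G→T.

5 transitions, 1 transversion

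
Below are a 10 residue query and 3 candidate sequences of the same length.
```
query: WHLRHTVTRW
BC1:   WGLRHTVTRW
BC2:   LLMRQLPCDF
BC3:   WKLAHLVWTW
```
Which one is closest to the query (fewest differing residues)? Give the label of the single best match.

BC1

BC1 differs at 1 residue; BC2 differs at 9 residues; BC3 differs at 5 residues. The closest is BC1.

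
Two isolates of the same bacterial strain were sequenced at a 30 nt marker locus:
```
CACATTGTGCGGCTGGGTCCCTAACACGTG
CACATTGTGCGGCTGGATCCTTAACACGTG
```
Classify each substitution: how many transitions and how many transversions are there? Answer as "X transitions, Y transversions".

2 transitions, 0 transversions

Transitions (purine↔purine or pyrimidine↔pyrimidine): 17 G→A, 21 C→T.
Transversions (purine↔pyrimidine): none.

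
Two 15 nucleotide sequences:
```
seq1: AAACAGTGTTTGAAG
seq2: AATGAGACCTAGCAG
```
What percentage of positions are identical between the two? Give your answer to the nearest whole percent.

7 positions differ (3, 4, 7, 8, 9, 11, 13), so 8 of 15 match: 8/15 = 53.33%.

53%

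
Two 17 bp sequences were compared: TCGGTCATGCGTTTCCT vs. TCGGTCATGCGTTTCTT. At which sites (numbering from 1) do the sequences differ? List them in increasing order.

16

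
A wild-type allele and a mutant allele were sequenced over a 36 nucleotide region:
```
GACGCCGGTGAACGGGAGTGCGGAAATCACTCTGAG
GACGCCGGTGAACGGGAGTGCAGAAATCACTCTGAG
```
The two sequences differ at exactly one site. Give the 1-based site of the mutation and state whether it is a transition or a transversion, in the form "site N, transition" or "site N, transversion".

The sequences differ only at site 22: G→A (purine→purine), a transition.

site 22, transition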